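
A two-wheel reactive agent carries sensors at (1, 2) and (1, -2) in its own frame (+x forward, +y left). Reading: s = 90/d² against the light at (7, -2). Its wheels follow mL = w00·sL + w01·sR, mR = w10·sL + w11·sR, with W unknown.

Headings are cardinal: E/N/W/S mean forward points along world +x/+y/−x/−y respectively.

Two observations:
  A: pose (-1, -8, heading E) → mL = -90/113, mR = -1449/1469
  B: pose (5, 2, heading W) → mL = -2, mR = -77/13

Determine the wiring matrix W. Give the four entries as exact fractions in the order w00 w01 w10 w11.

0 -1 -1 1/2

obs A: pose=(-1,-8,E) → sL=18/13, sR=90/113, mL=-90/113, mR=-1449/1469
obs B: pose=(5,2,W) → sL=90/13, sR=2, mL=-2, mR=-77/13
sensor matrix S = [[18/13, 90/113], [90/13, 2]]; det S = -4032/1469
solve [mL_A; mL_B] = S·[w00; w01] and [mR_A; mR_B] = S·[w10; w11]:
  w00 = 0, w01 = -1, w10 = -1, w11 = 1/2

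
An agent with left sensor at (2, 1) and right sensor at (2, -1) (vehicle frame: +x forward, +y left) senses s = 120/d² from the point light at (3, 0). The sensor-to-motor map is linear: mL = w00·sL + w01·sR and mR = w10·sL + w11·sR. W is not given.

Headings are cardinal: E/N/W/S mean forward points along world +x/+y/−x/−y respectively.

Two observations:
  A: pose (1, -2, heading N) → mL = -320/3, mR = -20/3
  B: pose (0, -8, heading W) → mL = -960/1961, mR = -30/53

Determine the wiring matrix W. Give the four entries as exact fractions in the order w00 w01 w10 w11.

1 -1 -1/2 0

obs A: pose=(1,-2,N) → sL=40/3, sR=120, mL=-320/3, mR=-20/3
obs B: pose=(0,-8,W) → sL=60/53, sR=60/37, mL=-960/1961, mR=-30/53
sensor matrix S = [[40/3, 120], [60/53, 60/37]]; det S = -224000/1961
solve [mL_A; mL_B] = S·[w00; w01] and [mR_A; mR_B] = S·[w10; w11]:
  w00 = 1, w01 = -1, w10 = -1/2, w11 = 0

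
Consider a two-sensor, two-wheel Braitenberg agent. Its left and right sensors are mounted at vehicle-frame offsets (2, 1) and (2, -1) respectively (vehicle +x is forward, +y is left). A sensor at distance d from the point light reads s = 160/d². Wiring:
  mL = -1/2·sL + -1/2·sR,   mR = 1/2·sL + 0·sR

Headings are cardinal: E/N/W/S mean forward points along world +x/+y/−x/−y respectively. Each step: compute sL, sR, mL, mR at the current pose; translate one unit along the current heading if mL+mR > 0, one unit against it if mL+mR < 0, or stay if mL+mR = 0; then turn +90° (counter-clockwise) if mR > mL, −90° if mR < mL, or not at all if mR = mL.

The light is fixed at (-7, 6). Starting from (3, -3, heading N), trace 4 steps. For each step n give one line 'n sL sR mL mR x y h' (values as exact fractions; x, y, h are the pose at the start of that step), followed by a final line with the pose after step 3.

n=0: pose=(3,-3,N); sL=16/13, sR=16/17; mL=-240/221, mR=8/13; mL+mR=-8/17 → advance -1; mR−mL=376/221 → turn +1·90°
n=1: pose=(3,-4,W); sL=32/37, sR=32/29; mL=-1056/1073, mR=16/37; mL+mR=-16/29 → advance -1; mR−mL=1520/1073 → turn +1·90°
n=2: pose=(4,-4,S); sL=5/9, sR=40/61; mL=-665/1098, mR=5/18; mL+mR=-20/61 → advance -1; mR−mL=485/549 → turn +1·90°
n=3: pose=(4,-3,E); sL=160/233, sR=160/269; mL=-40160/62677, mR=80/233; mL+mR=-80/269 → advance -1; mR−mL=61680/62677 → turn +1·90°

0 16/13 16/17 -240/221 8/13 3 -3 N
1 32/37 32/29 -1056/1073 16/37 3 -4 W
2 5/9 40/61 -665/1098 5/18 4 -4 S
3 160/233 160/269 -40160/62677 80/233 4 -3 E
final 3 -3 N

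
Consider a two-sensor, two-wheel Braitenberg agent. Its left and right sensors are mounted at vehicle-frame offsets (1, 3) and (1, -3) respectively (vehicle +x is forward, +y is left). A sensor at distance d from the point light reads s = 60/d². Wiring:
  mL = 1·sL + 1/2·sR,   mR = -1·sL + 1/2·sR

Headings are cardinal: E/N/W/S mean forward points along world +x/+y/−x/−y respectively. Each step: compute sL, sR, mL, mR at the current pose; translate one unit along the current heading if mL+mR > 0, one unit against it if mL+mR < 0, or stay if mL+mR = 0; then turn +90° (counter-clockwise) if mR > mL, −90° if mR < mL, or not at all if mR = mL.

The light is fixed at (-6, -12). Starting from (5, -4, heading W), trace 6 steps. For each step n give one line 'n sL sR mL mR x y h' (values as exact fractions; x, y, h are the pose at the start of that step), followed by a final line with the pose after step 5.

n=0: pose=(5,-4,W); sL=12/25, sR=60/221; mL=3402/5525, mR=-1902/5525; mL+mR=60/221 → advance +1; mR−mL=-24/25 → turn -1·90°
n=1: pose=(4,-4,N); sL=6/13, sR=6/25; mL=189/325, mR=-111/325; mL+mR=6/25 → advance +1; mR−mL=-12/13 → turn -1·90°
n=2: pose=(4,-3,E); sL=12/53, sR=60/157; mL=3474/8321, mR=-294/8321; mL+mR=60/157 → advance +1; mR−mL=-24/53 → turn -1·90°
n=3: pose=(5,-3,S); sL=3/13, sR=15/32; mL=387/832, mR=3/832; mL+mR=15/32 → advance +1; mR−mL=-6/13 → turn -1·90°
n=4: pose=(5,-4,W); sL=12/25, sR=60/221; mL=3402/5525, mR=-1902/5525; mL+mR=60/221 → advance +1; mR−mL=-24/25 → turn -1·90°
n=5: pose=(4,-4,N); sL=6/13, sR=6/25; mL=189/325, mR=-111/325; mL+mR=6/25 → advance +1; mR−mL=-12/13 → turn -1·90°

0 12/25 60/221 3402/5525 -1902/5525 5 -4 W
1 6/13 6/25 189/325 -111/325 4 -4 N
2 12/53 60/157 3474/8321 -294/8321 4 -3 E
3 3/13 15/32 387/832 3/832 5 -3 S
4 12/25 60/221 3402/5525 -1902/5525 5 -4 W
5 6/13 6/25 189/325 -111/325 4 -4 N
final 4 -3 E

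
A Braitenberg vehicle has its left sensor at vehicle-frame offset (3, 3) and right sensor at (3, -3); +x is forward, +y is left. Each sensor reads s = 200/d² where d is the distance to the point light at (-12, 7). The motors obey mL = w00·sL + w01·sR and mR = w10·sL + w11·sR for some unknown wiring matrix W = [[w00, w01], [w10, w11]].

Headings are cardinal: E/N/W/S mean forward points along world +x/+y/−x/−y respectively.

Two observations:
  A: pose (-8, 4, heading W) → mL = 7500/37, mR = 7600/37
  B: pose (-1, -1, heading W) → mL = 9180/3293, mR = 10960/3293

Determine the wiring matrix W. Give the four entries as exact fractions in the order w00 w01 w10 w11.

obs A: pose=(-8,4,W) → sL=200/37, sR=200, mL=7500/37, mR=7600/37
obs B: pose=(-1,-1,W) → sL=40/37, sR=200/89, mL=9180/3293, mR=10960/3293
sensor matrix S = [[200/37, 200], [40/37, 200/89]]; det S = -672000/3293
solve [mL_A; mL_B] = S·[w00; w01] and [mR_A; mR_B] = S·[w10; w11]:
  w00 = 1/2, w01 = 1, w10 = 1, w11 = 1

1/2 1 1 1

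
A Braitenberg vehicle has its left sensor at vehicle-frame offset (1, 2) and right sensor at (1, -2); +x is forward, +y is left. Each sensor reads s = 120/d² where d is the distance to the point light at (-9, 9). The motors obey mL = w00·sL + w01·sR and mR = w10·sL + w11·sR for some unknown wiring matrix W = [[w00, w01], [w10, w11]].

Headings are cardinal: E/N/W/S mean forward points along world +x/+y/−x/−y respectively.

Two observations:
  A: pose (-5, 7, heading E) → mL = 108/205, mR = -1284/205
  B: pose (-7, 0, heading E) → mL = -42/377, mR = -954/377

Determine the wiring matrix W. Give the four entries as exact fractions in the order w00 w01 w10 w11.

obs A: pose=(-5,7,E) → sL=24/5, sR=120/41, mL=108/205, mR=-1284/205
obs B: pose=(-7,0,E) → sL=60/29, sR=12/13, mL=-42/377, mR=-954/377
sensor matrix S = [[24/5, 120/41], [60/29, 12/13]]; det S = -125568/77285
solve [mL_A; mL_B] = S·[w00; w01] and [mR_A; mR_B] = S·[w10; w11]:
  w00 = -1/2, w01 = 1, w10 = -1, w11 = -1/2

-1/2 1 -1 -1/2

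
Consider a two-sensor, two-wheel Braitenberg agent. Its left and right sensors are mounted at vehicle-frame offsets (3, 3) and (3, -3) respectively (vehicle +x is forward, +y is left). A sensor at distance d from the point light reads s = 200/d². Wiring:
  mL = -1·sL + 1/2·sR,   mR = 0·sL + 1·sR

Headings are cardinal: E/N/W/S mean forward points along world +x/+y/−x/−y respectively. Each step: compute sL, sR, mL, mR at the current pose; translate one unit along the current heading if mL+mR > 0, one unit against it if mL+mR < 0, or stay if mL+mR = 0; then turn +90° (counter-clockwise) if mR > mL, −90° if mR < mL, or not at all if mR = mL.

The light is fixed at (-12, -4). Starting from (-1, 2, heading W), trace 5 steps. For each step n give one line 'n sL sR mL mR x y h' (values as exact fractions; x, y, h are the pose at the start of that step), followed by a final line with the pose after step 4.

0 200/73 40/29 -4340/2117 40/29 -1 2 W
1 100/117 20/9 10/39 20/9 0 2 S
2 200/289 200/229 -16900/66181 200/229 0 1 E
3 50/41 5/8 -595/656 5/8 1 1 N
4 200/101 200/149 -19700/15049 200/149 1 0 W
final 0 0 S

n=0: pose=(-1,2,W); sL=200/73, sR=40/29; mL=-4340/2117, mR=40/29; mL+mR=-1420/2117 → advance -1; mR−mL=7260/2117 → turn +1·90°
n=1: pose=(0,2,S); sL=100/117, sR=20/9; mL=10/39, mR=20/9; mL+mR=290/117 → advance +1; mR−mL=230/117 → turn +1·90°
n=2: pose=(0,1,E); sL=200/289, sR=200/229; mL=-16900/66181, mR=200/229; mL+mR=40900/66181 → advance +1; mR−mL=74700/66181 → turn +1·90°
n=3: pose=(1,1,N); sL=50/41, sR=5/8; mL=-595/656, mR=5/8; mL+mR=-185/656 → advance -1; mR−mL=1005/656 → turn +1·90°
n=4: pose=(1,0,W); sL=200/101, sR=200/149; mL=-19700/15049, mR=200/149; mL+mR=500/15049 → advance +1; mR−mL=39900/15049 → turn +1·90°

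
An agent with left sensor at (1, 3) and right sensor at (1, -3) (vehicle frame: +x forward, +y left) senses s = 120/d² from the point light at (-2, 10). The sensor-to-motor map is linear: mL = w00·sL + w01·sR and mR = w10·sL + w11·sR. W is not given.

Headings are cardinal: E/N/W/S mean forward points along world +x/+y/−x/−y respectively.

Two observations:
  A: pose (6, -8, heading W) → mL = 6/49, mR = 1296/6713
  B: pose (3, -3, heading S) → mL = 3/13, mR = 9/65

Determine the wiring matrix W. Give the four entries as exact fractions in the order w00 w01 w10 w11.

1/2 0 -1 1

obs A: pose=(6,-8,W) → sL=12/49, sR=60/137, mL=6/49, mR=1296/6713
obs B: pose=(3,-3,S) → sL=6/13, sR=3/5, mL=3/13, mR=9/65
sensor matrix S = [[12/49, 60/137], [6/13, 3/5]]; det S = -24084/436345
solve [mL_A; mL_B] = S·[w00; w01] and [mR_A; mR_B] = S·[w10; w11]:
  w00 = 1/2, w01 = 0, w10 = -1, w11 = 1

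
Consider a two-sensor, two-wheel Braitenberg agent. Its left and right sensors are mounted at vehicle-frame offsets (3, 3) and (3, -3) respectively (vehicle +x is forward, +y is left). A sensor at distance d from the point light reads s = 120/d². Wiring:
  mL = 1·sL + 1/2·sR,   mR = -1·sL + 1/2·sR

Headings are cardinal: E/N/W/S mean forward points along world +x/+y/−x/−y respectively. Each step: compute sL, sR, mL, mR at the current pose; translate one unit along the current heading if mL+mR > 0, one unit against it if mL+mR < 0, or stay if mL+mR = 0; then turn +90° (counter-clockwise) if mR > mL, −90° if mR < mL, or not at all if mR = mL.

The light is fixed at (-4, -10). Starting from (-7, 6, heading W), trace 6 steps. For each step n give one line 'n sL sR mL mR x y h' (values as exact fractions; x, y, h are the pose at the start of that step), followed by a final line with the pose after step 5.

n=0: pose=(-7,6,W); sL=24/41, sR=120/397; mL=11988/16277, mR=-7068/16277; mL+mR=120/397 → advance +1; mR−mL=-48/41 → turn -1·90°
n=1: pose=(-8,6,N); sL=12/41, sR=60/181; mL=3402/7421, mR=-942/7421; mL+mR=60/181 → advance +1; mR−mL=-24/41 → turn -1·90°
n=2: pose=(-8,7,E); sL=120/401, sR=120/197; mL=47700/78997, mR=420/78997; mL+mR=120/197 → advance +1; mR−mL=-240/401 → turn -1·90°
n=3: pose=(-7,7,S); sL=30/49, sR=15/29; mL=2475/2842, mR=-1005/2842; mL+mR=15/29 → advance +1; mR−mL=-60/49 → turn -1·90°
n=4: pose=(-7,6,W); sL=24/41, sR=120/397; mL=11988/16277, mR=-7068/16277; mL+mR=120/397 → advance +1; mR−mL=-48/41 → turn -1·90°
n=5: pose=(-8,6,N); sL=12/41, sR=60/181; mL=3402/7421, mR=-942/7421; mL+mR=60/181 → advance +1; mR−mL=-24/41 → turn -1·90°

0 24/41 120/397 11988/16277 -7068/16277 -7 6 W
1 12/41 60/181 3402/7421 -942/7421 -8 6 N
2 120/401 120/197 47700/78997 420/78997 -8 7 E
3 30/49 15/29 2475/2842 -1005/2842 -7 7 S
4 24/41 120/397 11988/16277 -7068/16277 -7 6 W
5 12/41 60/181 3402/7421 -942/7421 -8 6 N
final -8 7 E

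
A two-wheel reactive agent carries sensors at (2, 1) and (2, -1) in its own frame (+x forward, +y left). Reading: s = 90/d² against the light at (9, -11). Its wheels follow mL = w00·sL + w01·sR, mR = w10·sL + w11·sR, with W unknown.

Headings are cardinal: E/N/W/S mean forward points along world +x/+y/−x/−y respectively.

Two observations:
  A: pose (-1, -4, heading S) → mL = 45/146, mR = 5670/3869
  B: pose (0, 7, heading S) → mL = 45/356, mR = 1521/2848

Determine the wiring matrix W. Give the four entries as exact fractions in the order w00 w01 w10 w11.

0 1/2 1 1

obs A: pose=(-1,-4,S) → sL=45/53, sR=45/73, mL=45/146, mR=5670/3869
obs B: pose=(0,7,S) → sL=9/32, sR=45/178, mL=45/356, mR=1521/2848
sensor matrix S = [[45/53, 45/73], [9/32, 45/178]]; det S = 454815/11018912
solve [mL_A; mL_B] = S·[w00; w01] and [mR_A; mR_B] = S·[w10; w11]:
  w00 = 0, w01 = 1/2, w10 = 1, w11 = 1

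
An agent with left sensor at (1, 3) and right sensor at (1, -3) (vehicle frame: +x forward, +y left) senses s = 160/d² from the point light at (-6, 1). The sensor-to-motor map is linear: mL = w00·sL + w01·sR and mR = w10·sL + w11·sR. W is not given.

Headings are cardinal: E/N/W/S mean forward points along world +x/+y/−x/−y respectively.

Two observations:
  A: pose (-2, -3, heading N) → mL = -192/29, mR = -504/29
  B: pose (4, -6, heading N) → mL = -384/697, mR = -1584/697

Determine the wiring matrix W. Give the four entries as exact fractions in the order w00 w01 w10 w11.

-1/2 1/2 -1 -1/2

obs A: pose=(-2,-3,N) → sL=16, sR=80/29, mL=-192/29, mR=-504/29
obs B: pose=(4,-6,N) → sL=32/17, sR=32/41, mL=-384/697, mR=-1584/697
sensor matrix S = [[16, 80/29], [32/17, 32/41]]; det S = 147456/20213
solve [mL_A; mL_B] = S·[w00; w01] and [mR_A; mR_B] = S·[w10; w11]:
  w00 = -1/2, w01 = 1/2, w10 = -1, w11 = -1/2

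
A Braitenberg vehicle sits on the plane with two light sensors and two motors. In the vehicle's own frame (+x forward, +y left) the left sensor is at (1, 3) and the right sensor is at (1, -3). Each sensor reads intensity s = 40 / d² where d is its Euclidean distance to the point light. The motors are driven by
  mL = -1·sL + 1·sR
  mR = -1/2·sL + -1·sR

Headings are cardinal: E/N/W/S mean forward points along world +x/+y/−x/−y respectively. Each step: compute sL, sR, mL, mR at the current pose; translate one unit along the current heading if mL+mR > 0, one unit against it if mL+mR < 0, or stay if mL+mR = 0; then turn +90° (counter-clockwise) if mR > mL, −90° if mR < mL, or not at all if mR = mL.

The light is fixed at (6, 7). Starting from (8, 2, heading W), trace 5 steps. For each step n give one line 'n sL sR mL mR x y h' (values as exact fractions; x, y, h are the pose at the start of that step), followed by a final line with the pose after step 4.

n=0: pose=(8,2,W); sL=8/13, sR=8; mL=96/13, mR=-108/13; mL+mR=-12/13 → advance -1; mR−mL=-204/13 → turn -1·90°
n=1: pose=(9,2,N); sL=5/2, sR=10/13; mL=-45/26, mR=-105/52; mL+mR=-15/4 → advance -1; mR−mL=-15/52 → turn -1·90°
n=2: pose=(9,1,E); sL=8/5, sR=40/97; mL=-576/485, mR=-588/485; mL+mR=-12/5 → advance -1; mR−mL=-12/485 → turn -1·90°
n=3: pose=(8,1,S); sL=20/37, sR=4/5; mL=48/185, mR=-198/185; mL+mR=-30/37 → advance -1; mR−mL=-246/185 → turn -1·90°
n=4: pose=(8,2,W); sL=8/13, sR=8; mL=96/13, mR=-108/13; mL+mR=-12/13 → advance -1; mR−mL=-204/13 → turn -1·90°

0 8/13 8 96/13 -108/13 8 2 W
1 5/2 10/13 -45/26 -105/52 9 2 N
2 8/5 40/97 -576/485 -588/485 9 1 E
3 20/37 4/5 48/185 -198/185 8 1 S
4 8/13 8 96/13 -108/13 8 2 W
final 9 2 N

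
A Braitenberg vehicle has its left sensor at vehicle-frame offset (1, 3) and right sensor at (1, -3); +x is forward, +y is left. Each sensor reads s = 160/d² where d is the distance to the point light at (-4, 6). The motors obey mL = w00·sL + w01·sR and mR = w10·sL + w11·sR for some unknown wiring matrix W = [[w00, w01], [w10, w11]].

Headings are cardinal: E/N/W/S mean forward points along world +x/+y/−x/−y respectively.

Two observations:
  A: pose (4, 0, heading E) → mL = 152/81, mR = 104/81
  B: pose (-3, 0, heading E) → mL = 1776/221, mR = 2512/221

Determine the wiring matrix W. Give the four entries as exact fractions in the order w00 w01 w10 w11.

obs A: pose=(4,0,E) → sL=16/9, sR=80/81, mL=152/81, mR=104/81
obs B: pose=(-3,0,E) → sL=160/13, sR=32/17, mL=1776/221, mR=2512/221
sensor matrix S = [[16/9, 80/81], [160/13, 32/17]]; det S = -157696/17901
solve [mL_A; mL_B] = S·[w00; w01] and [mR_A; mR_B] = S·[w10; w11]:
  w00 = 1/2, w01 = 1, w10 = 1, w11 = -1/2

1/2 1 1 -1/2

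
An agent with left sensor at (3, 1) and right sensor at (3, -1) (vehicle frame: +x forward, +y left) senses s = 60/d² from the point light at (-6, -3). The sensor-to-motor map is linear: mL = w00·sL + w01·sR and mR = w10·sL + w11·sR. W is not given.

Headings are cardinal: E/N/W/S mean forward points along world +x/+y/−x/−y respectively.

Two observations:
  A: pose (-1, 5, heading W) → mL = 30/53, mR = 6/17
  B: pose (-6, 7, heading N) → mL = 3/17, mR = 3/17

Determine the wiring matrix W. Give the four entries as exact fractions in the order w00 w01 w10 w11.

1/2 0 0 1/2

obs A: pose=(-1,5,W) → sL=60/53, sR=12/17, mL=30/53, mR=6/17
obs B: pose=(-6,7,N) → sL=6/17, sR=6/17, mL=3/17, mR=3/17
sensor matrix S = [[60/53, 12/17], [6/17, 6/17]]; det S = 2304/15317
solve [mL_A; mL_B] = S·[w00; w01] and [mR_A; mR_B] = S·[w10; w11]:
  w00 = 1/2, w01 = 0, w10 = 0, w11 = 1/2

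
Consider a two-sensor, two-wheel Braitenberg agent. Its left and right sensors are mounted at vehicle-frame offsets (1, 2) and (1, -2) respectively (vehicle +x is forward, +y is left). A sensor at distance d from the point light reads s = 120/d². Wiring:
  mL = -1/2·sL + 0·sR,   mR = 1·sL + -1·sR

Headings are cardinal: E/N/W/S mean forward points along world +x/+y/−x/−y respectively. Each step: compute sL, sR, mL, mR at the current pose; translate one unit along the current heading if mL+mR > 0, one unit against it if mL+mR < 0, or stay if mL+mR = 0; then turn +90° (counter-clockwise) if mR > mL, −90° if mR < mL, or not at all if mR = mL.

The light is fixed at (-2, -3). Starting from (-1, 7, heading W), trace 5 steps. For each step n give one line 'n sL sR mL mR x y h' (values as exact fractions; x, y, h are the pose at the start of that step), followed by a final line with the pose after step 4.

0 15/8 5/6 -15/16 25/24 -1 7 W
1 24/17 24/17 -12/17 0 -2 7 S
2 12/17 60/41 -6/17 -528/697 -2 8 E
3 120/101 120/109 -60/101 960/11009 -3 8 S
4 30/49 6/5 -15/49 -144/245 -3 9 E
final -4 9 S

n=0: pose=(-1,7,W); sL=15/8, sR=5/6; mL=-15/16, mR=25/24; mL+mR=5/48 → advance +1; mR−mL=95/48 → turn +1·90°
n=1: pose=(-2,7,S); sL=24/17, sR=24/17; mL=-12/17, mR=0; mL+mR=-12/17 → advance -1; mR−mL=12/17 → turn +1·90°
n=2: pose=(-2,8,E); sL=12/17, sR=60/41; mL=-6/17, mR=-528/697; mL+mR=-774/697 → advance -1; mR−mL=-282/697 → turn -1·90°
n=3: pose=(-3,8,S); sL=120/101, sR=120/109; mL=-60/101, mR=960/11009; mL+mR=-5580/11009 → advance -1; mR−mL=7500/11009 → turn +1·90°
n=4: pose=(-3,9,E); sL=30/49, sR=6/5; mL=-15/49, mR=-144/245; mL+mR=-219/245 → advance -1; mR−mL=-69/245 → turn -1·90°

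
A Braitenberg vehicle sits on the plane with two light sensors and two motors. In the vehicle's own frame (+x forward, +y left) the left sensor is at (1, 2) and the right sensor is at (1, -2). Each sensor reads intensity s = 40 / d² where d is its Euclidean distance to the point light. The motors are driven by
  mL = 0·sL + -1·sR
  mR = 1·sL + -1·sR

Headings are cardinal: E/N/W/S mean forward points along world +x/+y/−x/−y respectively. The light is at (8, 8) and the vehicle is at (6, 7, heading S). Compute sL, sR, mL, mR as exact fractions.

left sensor world pos  = (8, 6); dL² = 4
right sensor world pos = (4, 6); dR² = 20
sL = 40/4 = 10
sR = 40/20 = 2
mL = 0·sL + -1·sR = -2
mR = 1·sL + -1·sR = 8

10 2 -2 8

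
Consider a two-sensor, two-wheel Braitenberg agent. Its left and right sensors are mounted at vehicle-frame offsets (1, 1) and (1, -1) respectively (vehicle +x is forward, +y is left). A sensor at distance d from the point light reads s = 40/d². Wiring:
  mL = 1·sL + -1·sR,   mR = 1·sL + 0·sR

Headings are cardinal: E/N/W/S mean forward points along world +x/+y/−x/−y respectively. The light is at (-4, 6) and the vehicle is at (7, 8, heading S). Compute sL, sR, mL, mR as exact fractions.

left sensor world pos  = (8, 7); dL² = 145
right sensor world pos = (6, 7); dR² = 101
sL = 40/145 = 8/29
sR = 40/101 = 40/101
mL = 1·sL + -1·sR = -352/2929
mR = 1·sL + 0·sR = 8/29

8/29 40/101 -352/2929 8/29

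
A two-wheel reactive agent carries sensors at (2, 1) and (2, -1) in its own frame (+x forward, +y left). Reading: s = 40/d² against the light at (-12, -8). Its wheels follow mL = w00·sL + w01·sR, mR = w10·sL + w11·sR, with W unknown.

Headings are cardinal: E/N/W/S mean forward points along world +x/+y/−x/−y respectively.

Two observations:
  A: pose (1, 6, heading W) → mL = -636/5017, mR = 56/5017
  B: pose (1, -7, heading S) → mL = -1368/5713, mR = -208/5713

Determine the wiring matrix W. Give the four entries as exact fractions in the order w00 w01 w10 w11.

obs A: pose=(1,6,W) → sL=4/29, sR=20/173, mL=-636/5017, mR=56/5017
obs B: pose=(1,-7,S) → sL=40/197, sR=8/29, mL=-1368/5713, mR=-208/5713
sensor matrix S = [[4/29, 20/173], [40/197, 8/29]]; det S = 417792/28662121
solve [mL_A; mL_B] = S·[w00; w01] and [mR_A; mR_B] = S·[w10; w11]:
  w00 = -1/2, w01 = -1/2, w10 = 1/2, w11 = -1/2

-1/2 -1/2 1/2 -1/2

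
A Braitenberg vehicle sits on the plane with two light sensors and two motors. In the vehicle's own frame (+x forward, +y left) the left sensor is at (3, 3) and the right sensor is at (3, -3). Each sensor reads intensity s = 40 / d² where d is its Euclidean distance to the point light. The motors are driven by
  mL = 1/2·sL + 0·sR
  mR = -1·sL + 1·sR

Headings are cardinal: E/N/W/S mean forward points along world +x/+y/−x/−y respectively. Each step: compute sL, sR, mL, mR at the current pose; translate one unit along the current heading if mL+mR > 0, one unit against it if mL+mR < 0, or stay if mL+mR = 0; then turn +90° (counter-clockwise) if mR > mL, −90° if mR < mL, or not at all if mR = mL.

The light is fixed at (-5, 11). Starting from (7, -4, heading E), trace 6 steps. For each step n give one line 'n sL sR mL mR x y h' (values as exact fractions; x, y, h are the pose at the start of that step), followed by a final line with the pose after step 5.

n=0: pose=(7,-4,E); sL=40/369, sR=40/549; mL=20/369, mR=-800/22509; mL+mR=140/7503 → advance +1; mR−mL=-2020/22509 → turn -1·90°
n=1: pose=(8,-4,S); sL=2/29, sR=5/53; mL=1/29, mR=39/1537; mL+mR=92/1537 → advance +1; mR−mL=-14/1537 → turn -1·90°
n=2: pose=(8,-5,W); sL=40/461, sR=40/269; mL=20/461, mR=7680/124009; mL+mR=13060/124009 → advance +1; mR−mL=2300/124009 → turn +1·90°
n=3: pose=(7,-5,S); sL=20/293, sR=20/221; mL=10/293, mR=1440/64753; mL+mR=3650/64753 → advance +1; mR−mL=-770/64753 → turn -1·90°
n=4: pose=(7,-6,W); sL=40/481, sR=40/277; mL=20/481, mR=8160/133237; mL+mR=13700/133237 → advance +1; mR−mL=2620/133237 → turn +1·90°
n=5: pose=(6,-6,S); sL=10/149, sR=5/58; mL=5/149, mR=165/8642; mL+mR=455/8642 → advance +1; mR−mL=-125/8642 → turn -1·90°

0 40/369 40/549 20/369 -800/22509 7 -4 E
1 2/29 5/53 1/29 39/1537 8 -4 S
2 40/461 40/269 20/461 7680/124009 8 -5 W
3 20/293 20/221 10/293 1440/64753 7 -5 S
4 40/481 40/277 20/481 8160/133237 7 -6 W
5 10/149 5/58 5/149 165/8642 6 -6 S
final 6 -7 W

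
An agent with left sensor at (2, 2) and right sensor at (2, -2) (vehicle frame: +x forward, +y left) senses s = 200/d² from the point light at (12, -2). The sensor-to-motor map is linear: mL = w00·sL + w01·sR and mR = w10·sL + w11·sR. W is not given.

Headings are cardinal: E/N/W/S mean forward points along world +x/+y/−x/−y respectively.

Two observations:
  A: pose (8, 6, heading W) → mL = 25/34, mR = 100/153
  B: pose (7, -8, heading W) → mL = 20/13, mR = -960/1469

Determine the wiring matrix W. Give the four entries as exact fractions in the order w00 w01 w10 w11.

0 1/2 1/2 -1/2

obs A: pose=(8,6,W) → sL=25/9, sR=25/17, mL=25/34, mR=100/153
obs B: pose=(7,-8,W) → sL=200/113, sR=40/13, mL=20/13, mR=-960/1469
sensor matrix S = [[25/9, 25/17], [200/113, 40/13]]; det S = 1336000/224757
solve [mL_A; mL_B] = S·[w00; w01] and [mR_A; mR_B] = S·[w10; w11]:
  w00 = 0, w01 = 1/2, w10 = 1/2, w11 = -1/2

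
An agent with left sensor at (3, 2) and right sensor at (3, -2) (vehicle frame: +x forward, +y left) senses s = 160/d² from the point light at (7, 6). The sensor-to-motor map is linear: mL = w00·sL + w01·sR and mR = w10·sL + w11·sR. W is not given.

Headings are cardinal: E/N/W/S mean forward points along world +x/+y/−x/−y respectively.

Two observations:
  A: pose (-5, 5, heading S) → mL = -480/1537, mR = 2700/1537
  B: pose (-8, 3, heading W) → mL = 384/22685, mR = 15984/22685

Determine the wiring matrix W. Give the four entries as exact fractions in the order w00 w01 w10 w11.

-1/2 1/2 1 1/2

obs A: pose=(-5,5,S) → sL=40/29, sR=40/53, mL=-480/1537, mR=2700/1537
obs B: pose=(-8,3,W) → sL=160/349, sR=32/65, mL=384/22685, mR=15984/22685
sensor matrix S = [[40/29, 40/53], [160/349, 32/65]]; det S = 2322432/6973369
solve [mL_A; mL_B] = S·[w00; w01] and [mR_A; mR_B] = S·[w10; w11]:
  w00 = -1/2, w01 = 1/2, w10 = 1, w11 = 1/2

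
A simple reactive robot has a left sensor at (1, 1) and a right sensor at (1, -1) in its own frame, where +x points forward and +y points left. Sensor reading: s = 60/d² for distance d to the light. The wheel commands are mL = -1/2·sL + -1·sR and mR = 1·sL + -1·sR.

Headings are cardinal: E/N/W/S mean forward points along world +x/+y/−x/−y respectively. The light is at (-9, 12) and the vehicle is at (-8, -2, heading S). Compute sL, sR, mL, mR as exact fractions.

left sensor world pos  = (-7, -3); dL² = 229
right sensor world pos = (-9, -3); dR² = 225
sL = 60/229 = 60/229
sR = 60/225 = 4/15
mL = -1/2·sL + -1·sR = -1366/3435
mR = 1·sL + -1·sR = -16/3435

60/229 4/15 -1366/3435 -16/3435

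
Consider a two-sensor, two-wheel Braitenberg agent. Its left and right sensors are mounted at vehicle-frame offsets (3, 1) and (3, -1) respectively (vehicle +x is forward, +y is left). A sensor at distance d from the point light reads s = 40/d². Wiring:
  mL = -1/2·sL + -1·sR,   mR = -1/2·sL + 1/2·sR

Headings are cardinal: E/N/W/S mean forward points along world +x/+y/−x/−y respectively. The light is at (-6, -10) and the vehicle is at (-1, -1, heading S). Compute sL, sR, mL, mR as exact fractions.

left sensor world pos  = (0, -4); dL² = 72
right sensor world pos = (-2, -4); dR² = 52
sL = 40/72 = 5/9
sR = 40/52 = 10/13
mL = -1/2·sL + -1·sR = -245/234
mR = -1/2·sL + 1/2·sR = 25/234

5/9 10/13 -245/234 25/234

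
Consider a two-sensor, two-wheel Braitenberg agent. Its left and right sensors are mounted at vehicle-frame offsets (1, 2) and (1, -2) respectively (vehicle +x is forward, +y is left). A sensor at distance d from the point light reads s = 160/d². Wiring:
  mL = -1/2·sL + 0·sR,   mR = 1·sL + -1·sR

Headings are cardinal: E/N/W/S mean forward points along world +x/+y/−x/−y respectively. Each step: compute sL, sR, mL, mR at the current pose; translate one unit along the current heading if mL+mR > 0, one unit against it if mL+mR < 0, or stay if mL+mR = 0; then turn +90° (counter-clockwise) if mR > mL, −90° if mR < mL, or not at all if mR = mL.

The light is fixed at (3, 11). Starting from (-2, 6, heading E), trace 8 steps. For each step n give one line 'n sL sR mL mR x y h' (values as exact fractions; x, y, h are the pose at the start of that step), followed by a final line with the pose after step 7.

n=0: pose=(-2,6,E); sL=32/5, sR=32/13; mL=-16/5, mR=256/65; mL+mR=48/65 → advance +1; mR−mL=464/65 → turn +1·90°
n=1: pose=(-1,6,N); sL=40/13, sR=8; mL=-20/13, mR=-64/13; mL+mR=-84/13 → advance -1; mR−mL=-44/13 → turn -1·90°
n=2: pose=(-1,5,E); sL=32/5, sR=160/73; mL=-16/5, mR=1536/365; mL+mR=368/365 → advance +1; mR−mL=2704/365 → turn +1·90°
n=3: pose=(0,5,N); sL=16/5, sR=80/13; mL=-8/5, mR=-192/65; mL+mR=-296/65 → advance -1; mR−mL=-88/65 → turn -1·90°
n=4: pose=(0,4,E); sL=160/29, sR=32/17; mL=-80/29, mR=1792/493; mL+mR=432/493 → advance +1; mR−mL=3152/493 → turn +1·90°
n=5: pose=(1,4,N); sL=40/13, sR=40/9; mL=-20/13, mR=-160/117; mL+mR=-340/117 → advance -1; mR−mL=20/117 → turn +1·90°
n=6: pose=(1,3,W); sL=160/109, sR=32/9; mL=-80/109, mR=-2048/981; mL+mR=-2768/981 → advance -1; mR−mL=-1328/981 → turn -1·90°
n=7: pose=(2,3,N); sL=80/29, sR=16/5; mL=-40/29, mR=-64/145; mL+mR=-264/145 → advance -1; mR−mL=136/145 → turn +1·90°

0 32/5 32/13 -16/5 256/65 -2 6 E
1 40/13 8 -20/13 -64/13 -1 6 N
2 32/5 160/73 -16/5 1536/365 -1 5 E
3 16/5 80/13 -8/5 -192/65 0 5 N
4 160/29 32/17 -80/29 1792/493 0 4 E
5 40/13 40/9 -20/13 -160/117 1 4 N
6 160/109 32/9 -80/109 -2048/981 1 3 W
7 80/29 16/5 -40/29 -64/145 2 3 N
final 2 2 W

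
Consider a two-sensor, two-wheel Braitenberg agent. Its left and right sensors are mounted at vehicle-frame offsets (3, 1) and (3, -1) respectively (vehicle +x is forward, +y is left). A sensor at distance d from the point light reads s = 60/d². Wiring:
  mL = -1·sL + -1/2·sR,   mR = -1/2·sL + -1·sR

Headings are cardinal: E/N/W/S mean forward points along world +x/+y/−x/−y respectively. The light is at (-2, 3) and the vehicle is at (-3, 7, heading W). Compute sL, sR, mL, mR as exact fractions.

left sensor world pos  = (-6, 6); dL² = 25
right sensor world pos = (-6, 8); dR² = 41
sL = 60/25 = 12/5
sR = 60/41 = 60/41
mL = -1·sL + -1/2·sR = -642/205
mR = -1/2·sL + -1·sR = -546/205

12/5 60/41 -642/205 -546/205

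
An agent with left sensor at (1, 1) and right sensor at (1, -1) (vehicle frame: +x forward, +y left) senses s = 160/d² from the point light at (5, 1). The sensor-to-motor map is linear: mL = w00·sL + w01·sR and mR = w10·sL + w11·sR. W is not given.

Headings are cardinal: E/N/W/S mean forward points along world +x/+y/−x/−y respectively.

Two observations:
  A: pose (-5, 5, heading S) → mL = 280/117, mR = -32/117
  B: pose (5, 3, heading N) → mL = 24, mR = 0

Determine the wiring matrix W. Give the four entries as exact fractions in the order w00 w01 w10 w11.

obs A: pose=(-5,5,S) → sL=16/9, sR=16/13, mL=280/117, mR=-32/117
obs B: pose=(5,3,N) → sL=16, sR=16, mL=24, mR=0
sensor matrix S = [[16/9, 16/13], [16, 16]]; det S = 1024/117
solve [mL_A; mL_B] = S·[w00; w01] and [mR_A; mR_B] = S·[w10; w11]:
  w00 = 1, w01 = 1/2, w10 = -1/2, w11 = 1/2

1 1/2 -1/2 1/2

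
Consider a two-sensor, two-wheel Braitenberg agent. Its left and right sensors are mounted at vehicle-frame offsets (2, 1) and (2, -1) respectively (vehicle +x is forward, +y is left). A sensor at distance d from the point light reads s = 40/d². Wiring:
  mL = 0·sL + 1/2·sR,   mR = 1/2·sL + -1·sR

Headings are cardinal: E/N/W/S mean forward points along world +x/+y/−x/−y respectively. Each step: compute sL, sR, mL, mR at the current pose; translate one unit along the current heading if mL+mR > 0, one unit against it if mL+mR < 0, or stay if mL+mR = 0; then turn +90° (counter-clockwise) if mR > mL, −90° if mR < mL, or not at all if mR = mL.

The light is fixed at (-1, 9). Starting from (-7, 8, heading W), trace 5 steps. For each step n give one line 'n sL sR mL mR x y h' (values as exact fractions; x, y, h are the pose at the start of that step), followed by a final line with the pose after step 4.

n=0: pose=(-7,8,W); sL=10/17, sR=5/8; mL=5/16, mR=-45/136; mL+mR=-5/272 → advance -1; mR−mL=-175/272 → turn -1·90°
n=1: pose=(-6,8,N); sL=40/37, sR=40/17; mL=20/17, mR=-1140/629; mL+mR=-400/629 → advance -1; mR−mL=-1880/629 → turn -1·90°
n=2: pose=(-6,7,E); sL=4, sR=20/9; mL=10/9, mR=-2/9; mL+mR=8/9 → advance +1; mR−mL=-4/3 → turn -1·90°
n=3: pose=(-5,7,S); sL=8/5, sR=40/41; mL=20/41, mR=-36/205; mL+mR=64/205 → advance +1; mR−mL=-136/205 → turn -1·90°
n=4: pose=(-5,6,W); sL=10/13, sR=1; mL=1/2, mR=-8/13; mL+mR=-3/26 → advance -1; mR−mL=-29/26 → turn -1·90°

0 10/17 5/8 5/16 -45/136 -7 8 W
1 40/37 40/17 20/17 -1140/629 -6 8 N
2 4 20/9 10/9 -2/9 -6 7 E
3 8/5 40/41 20/41 -36/205 -5 7 S
4 10/13 1 1/2 -8/13 -5 6 W
final -4 6 N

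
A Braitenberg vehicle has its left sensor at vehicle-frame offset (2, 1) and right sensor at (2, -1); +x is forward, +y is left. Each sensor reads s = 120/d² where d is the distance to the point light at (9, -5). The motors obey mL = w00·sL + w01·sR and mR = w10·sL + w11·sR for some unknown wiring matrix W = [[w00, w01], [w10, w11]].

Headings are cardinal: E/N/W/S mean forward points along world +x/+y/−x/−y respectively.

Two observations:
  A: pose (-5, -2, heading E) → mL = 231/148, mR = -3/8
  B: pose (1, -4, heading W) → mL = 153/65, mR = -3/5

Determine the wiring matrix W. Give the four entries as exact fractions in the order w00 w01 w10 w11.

1 1 -1/2 0

obs A: pose=(-5,-2,E) → sL=3/4, sR=30/37, mL=231/148, mR=-3/8
obs B: pose=(1,-4,W) → sL=6/5, sR=15/13, mL=153/65, mR=-3/5
sensor matrix S = [[3/4, 30/37], [6/5, 15/13]]; det S = -207/1924
solve [mL_A; mL_B] = S·[w00; w01] and [mR_A; mR_B] = S·[w10; w11]:
  w00 = 1, w01 = 1, w10 = -1/2, w11 = 0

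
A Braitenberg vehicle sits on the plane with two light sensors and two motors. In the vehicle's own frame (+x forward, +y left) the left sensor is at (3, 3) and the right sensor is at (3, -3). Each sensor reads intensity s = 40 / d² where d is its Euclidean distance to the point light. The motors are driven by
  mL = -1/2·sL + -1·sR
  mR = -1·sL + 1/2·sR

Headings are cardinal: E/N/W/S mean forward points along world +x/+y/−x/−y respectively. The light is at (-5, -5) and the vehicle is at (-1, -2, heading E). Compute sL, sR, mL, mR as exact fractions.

left sensor world pos  = (2, 1); dL² = 85
right sensor world pos = (2, -5); dR² = 49
sL = 40/85 = 8/17
sR = 40/49 = 40/49
mL = -1/2·sL + -1·sR = -876/833
mR = -1·sL + 1/2·sR = -52/833

8/17 40/49 -876/833 -52/833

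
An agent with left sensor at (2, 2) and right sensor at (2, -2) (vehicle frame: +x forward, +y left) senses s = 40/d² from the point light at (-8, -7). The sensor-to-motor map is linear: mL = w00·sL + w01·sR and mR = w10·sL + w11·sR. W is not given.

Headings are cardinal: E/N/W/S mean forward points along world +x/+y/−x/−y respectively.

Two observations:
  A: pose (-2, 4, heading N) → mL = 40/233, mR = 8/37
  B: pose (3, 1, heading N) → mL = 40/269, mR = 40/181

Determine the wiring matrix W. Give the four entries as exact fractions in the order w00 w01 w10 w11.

obs A: pose=(-2,4,N) → sL=8/37, sR=40/233, mL=40/233, mR=8/37
obs B: pose=(3,1,N) → sL=40/181, sR=40/269, mL=40/269, mR=40/181
sensor matrix S = [[8/37, 40/233], [40/181, 40/269]]; det S = -2429440/419747869
solve [mL_A; mL_B] = S·[w00; w01] and [mR_A; mR_B] = S·[w10; w11]:
  w00 = 0, w01 = 1, w10 = 1, w11 = 0

0 1 1 0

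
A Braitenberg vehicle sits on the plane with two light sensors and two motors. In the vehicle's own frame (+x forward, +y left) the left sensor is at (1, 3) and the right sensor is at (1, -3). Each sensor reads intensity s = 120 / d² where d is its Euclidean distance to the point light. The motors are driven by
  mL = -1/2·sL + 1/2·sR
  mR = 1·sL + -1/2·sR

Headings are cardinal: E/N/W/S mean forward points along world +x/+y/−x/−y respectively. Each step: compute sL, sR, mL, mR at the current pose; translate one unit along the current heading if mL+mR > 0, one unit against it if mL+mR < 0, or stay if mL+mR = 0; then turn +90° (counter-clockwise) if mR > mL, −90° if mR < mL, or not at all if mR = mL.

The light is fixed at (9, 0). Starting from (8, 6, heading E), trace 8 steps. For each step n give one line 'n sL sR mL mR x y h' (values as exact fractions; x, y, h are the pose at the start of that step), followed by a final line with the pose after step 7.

0 40/27 40/3 160/27 -140/27 8 6 E
1 60/17 60/17 0 30/17 9 6 S
2 24/13 24 144/13 -132/13 9 5 E
3 15/4 6 9/8 3/4 10 5 S
4 120 120/49 -2880/49 5820/49 10 4 W
5 20/3 20/3 0 10/3 9 4 S
6 120/37 120 2160/37 -2100/37 9 3 E
7 6 15 9/2 -3/2 10 3 S
final 10 2 W

n=0: pose=(8,6,E); sL=40/27, sR=40/3; mL=160/27, mR=-140/27; mL+mR=20/27 → advance +1; mR−mL=-100/9 → turn -1·90°
n=1: pose=(9,6,S); sL=60/17, sR=60/17; mL=0, mR=30/17; mL+mR=30/17 → advance +1; mR−mL=30/17 → turn +1·90°
n=2: pose=(9,5,E); sL=24/13, sR=24; mL=144/13, mR=-132/13; mL+mR=12/13 → advance +1; mR−mL=-276/13 → turn -1·90°
n=3: pose=(10,5,S); sL=15/4, sR=6; mL=9/8, mR=3/4; mL+mR=15/8 → advance +1; mR−mL=-3/8 → turn -1·90°
n=4: pose=(10,4,W); sL=120, sR=120/49; mL=-2880/49, mR=5820/49; mL+mR=60 → advance +1; mR−mL=8700/49 → turn +1·90°
n=5: pose=(9,4,S); sL=20/3, sR=20/3; mL=0, mR=10/3; mL+mR=10/3 → advance +1; mR−mL=10/3 → turn +1·90°
n=6: pose=(9,3,E); sL=120/37, sR=120; mL=2160/37, mR=-2100/37; mL+mR=60/37 → advance +1; mR−mL=-4260/37 → turn -1·90°
n=7: pose=(10,3,S); sL=6, sR=15; mL=9/2, mR=-3/2; mL+mR=3 → advance +1; mR−mL=-6 → turn -1·90°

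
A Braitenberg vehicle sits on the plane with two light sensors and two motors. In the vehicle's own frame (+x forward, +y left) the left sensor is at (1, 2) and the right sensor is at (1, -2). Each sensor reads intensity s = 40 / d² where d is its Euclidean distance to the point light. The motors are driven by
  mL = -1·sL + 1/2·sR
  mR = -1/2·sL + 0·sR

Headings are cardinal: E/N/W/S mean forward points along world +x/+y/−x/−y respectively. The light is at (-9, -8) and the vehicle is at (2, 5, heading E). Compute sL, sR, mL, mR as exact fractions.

40/369 8/53 -644/19557 -20/369

left sensor world pos  = (3, 7); dL² = 369
right sensor world pos = (3, 3); dR² = 265
sL = 40/369 = 40/369
sR = 40/265 = 8/53
mL = -1·sL + 1/2·sR = -644/19557
mR = -1/2·sL + 0·sR = -20/369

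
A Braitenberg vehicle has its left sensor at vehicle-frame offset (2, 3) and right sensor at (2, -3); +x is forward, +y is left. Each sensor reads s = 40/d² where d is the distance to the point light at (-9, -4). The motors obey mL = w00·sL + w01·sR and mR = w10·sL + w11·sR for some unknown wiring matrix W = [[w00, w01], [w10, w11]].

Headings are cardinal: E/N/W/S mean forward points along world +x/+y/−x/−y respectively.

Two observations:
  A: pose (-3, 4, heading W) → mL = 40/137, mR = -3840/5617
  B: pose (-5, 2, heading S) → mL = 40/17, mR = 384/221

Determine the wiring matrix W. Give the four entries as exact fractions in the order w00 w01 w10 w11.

obs A: pose=(-3,4,W) → sL=40/41, sR=40/137, mL=40/137, mR=-3840/5617
obs B: pose=(-5,2,S) → sL=8/13, sR=40/17, mL=40/17, mR=384/221
sensor matrix S = [[40/41, 40/137], [8/13, 40/17]]; det S = 2626560/1241357
solve [mL_A; mL_B] = S·[w00; w01] and [mR_A; mR_B] = S·[w10; w11]:
  w00 = 0, w01 = 1, w10 = -1, w11 = 1

0 1 -1 1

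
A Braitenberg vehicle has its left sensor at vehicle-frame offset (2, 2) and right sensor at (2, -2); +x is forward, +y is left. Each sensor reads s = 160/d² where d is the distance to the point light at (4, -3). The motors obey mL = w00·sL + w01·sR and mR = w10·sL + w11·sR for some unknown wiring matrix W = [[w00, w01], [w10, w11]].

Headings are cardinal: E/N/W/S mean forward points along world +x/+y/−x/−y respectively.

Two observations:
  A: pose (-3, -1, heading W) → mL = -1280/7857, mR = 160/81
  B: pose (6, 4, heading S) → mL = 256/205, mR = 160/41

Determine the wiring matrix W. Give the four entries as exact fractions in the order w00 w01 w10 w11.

-1/2 1/2 1 0

obs A: pose=(-3,-1,W) → sL=160/81, sR=160/97, mL=-1280/7857, mR=160/81
obs B: pose=(6,4,S) → sL=160/41, sR=32/5, mL=256/205, mR=160/41
sensor matrix S = [[160/81, 160/97], [160/41, 32/5]]; det S = 1998848/322137
solve [mL_A; mL_B] = S·[w00; w01] and [mR_A; mR_B] = S·[w10; w11]:
  w00 = -1/2, w01 = 1/2, w10 = 1, w11 = 0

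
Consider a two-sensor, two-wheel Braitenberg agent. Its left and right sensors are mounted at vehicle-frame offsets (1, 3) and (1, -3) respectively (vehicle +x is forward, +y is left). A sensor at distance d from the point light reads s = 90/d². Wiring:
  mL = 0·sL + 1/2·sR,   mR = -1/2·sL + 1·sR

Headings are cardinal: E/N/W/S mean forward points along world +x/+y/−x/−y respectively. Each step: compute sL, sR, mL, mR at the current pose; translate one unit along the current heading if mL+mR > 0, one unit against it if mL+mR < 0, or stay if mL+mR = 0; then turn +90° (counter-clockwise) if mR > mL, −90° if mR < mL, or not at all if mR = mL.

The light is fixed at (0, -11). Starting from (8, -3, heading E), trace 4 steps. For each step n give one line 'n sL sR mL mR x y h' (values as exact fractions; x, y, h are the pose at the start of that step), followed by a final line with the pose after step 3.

0 45/101 45/53 45/106 6705/10706 8 -3 E
1 10/13 2/5 1/5 1/65 9 -3 N
2 45/122 45/68 45/136 495/1037 9 -2 E
3 90/149 90/269 45/269 1305/40081 10 -2 N
final 10 -1 E

n=0: pose=(8,-3,E); sL=45/101, sR=45/53; mL=45/106, mR=6705/10706; mL+mR=5625/5353 → advance +1; mR−mL=1080/5353 → turn +1·90°
n=1: pose=(9,-3,N); sL=10/13, sR=2/5; mL=1/5, mR=1/65; mL+mR=14/65 → advance +1; mR−mL=-12/65 → turn -1·90°
n=2: pose=(9,-2,E); sL=45/122, sR=45/68; mL=45/136, mR=495/1037; mL+mR=6705/8296 → advance +1; mR−mL=1215/8296 → turn +1·90°
n=3: pose=(10,-2,N); sL=90/149, sR=90/269; mL=45/269, mR=1305/40081; mL+mR=8010/40081 → advance +1; mR−mL=-5400/40081 → turn -1·90°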